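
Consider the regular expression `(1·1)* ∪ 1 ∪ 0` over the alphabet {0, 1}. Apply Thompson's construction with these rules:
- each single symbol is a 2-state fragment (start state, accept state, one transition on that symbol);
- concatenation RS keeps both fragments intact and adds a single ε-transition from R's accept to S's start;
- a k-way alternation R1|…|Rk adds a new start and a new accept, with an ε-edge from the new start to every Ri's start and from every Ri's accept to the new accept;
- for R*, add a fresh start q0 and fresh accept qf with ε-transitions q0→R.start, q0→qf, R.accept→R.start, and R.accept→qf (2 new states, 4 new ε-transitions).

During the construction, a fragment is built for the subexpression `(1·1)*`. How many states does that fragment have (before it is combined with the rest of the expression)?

6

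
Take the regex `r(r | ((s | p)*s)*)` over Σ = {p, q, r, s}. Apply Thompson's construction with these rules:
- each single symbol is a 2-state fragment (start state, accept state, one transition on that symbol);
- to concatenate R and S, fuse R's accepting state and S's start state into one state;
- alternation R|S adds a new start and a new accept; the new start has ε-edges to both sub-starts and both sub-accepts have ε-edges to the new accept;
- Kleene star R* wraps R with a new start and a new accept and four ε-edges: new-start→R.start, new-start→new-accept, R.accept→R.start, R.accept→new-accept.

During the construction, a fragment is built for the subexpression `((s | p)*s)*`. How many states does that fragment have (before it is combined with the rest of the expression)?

11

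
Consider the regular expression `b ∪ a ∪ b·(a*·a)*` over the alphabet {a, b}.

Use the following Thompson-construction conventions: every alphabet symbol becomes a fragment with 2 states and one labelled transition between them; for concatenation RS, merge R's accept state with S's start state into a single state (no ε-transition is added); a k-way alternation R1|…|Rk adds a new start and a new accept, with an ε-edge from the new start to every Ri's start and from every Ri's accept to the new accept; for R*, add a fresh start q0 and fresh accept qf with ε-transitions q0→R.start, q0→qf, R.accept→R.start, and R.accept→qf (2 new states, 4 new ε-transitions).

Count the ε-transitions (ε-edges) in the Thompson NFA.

14

Per subexpression:
Each of the 5 symbol leaves contributes 0 ε-transitions.
  a* : 4 ε-transitions
  a*·a : 4 ε-transitions
  (a*·a)* : 8 ε-transitions
  b·(a*·a)* : 8 ε-transitions
  b ∪ a ∪ b·(a*·a)* : 14 ε-transitions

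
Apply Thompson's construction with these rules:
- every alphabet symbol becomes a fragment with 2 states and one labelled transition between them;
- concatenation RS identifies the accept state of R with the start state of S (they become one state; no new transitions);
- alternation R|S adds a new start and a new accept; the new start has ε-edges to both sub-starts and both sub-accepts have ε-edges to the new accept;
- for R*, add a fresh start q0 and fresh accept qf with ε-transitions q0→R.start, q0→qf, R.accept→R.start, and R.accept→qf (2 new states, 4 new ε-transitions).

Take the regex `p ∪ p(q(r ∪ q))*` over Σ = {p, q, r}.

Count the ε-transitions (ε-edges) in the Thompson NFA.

Building bottom-up:
Each of the 5 symbol leaves contributes 0 ε-transitions.
  r ∪ q → 4 ε-transitions
  q(r ∪ q) → 4 ε-transitions
  (q(r ∪ q))* → 8 ε-transitions
  p(q(r ∪ q))* → 8 ε-transitions
  p ∪ p(q(r ∪ q))* → 12 ε-transitions

12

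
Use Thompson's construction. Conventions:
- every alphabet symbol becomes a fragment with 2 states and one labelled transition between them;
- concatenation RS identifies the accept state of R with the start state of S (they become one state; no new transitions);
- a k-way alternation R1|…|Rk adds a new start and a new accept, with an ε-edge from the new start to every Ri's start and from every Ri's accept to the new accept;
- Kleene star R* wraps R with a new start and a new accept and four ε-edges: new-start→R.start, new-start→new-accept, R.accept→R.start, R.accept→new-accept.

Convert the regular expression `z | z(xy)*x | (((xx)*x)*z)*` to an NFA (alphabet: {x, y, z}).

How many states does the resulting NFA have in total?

22

Bottom-up over the parse tree:
Each of the 9 symbol leaves contributes a 2-state fragment.
  xy = 3 states
  (xy)* = 5 states
  z(xy)*x = 7 states
  xx = 3 states
  (xx)* = 5 states
  (xx)*x = 6 states
  ((xx)*x)* = 8 states
  ((xx)*x)*z = 9 states
  (((xx)*x)*z)* = 11 states
  z | z(xy)*x | (((xx)*x)*z)* = 22 states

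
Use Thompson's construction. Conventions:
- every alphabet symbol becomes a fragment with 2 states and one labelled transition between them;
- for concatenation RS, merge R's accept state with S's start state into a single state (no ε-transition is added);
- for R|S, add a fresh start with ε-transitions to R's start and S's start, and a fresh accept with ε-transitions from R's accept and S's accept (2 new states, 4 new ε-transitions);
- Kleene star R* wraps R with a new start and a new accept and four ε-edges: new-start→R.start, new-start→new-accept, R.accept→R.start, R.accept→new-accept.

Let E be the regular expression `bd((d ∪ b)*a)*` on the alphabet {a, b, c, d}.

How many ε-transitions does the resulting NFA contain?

12

By structural recursion:
Each of the 5 symbol leaves contributes 0 ε-transitions.
  d ∪ b = 4 ε-transitions
  (d ∪ b)* = 8 ε-transitions
  (d ∪ b)*a = 8 ε-transitions
  ((d ∪ b)*a)* = 12 ε-transitions
  bd((d ∪ b)*a)* = 12 ε-transitions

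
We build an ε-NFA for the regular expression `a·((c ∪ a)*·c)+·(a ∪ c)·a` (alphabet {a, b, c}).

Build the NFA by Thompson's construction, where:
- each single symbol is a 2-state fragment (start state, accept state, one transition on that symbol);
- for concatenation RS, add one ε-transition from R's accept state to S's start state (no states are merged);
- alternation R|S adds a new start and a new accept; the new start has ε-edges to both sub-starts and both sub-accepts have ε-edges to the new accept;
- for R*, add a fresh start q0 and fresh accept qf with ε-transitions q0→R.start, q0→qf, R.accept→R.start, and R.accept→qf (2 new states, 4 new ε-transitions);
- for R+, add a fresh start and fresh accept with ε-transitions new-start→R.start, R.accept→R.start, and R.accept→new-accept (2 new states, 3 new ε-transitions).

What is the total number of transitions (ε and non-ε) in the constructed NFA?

26

Bottom-up over the parse tree:
Each of the 7 symbol leaves contributes 1 transition (1 symbol, 0 ε).
  c ∪ a — 6 transitions (2 symbol, 4 ε)
  (c ∪ a)* — 10 transitions (2 symbol, 8 ε)
  (c ∪ a)*·c — 12 transitions (3 symbol, 9 ε)
  ((c ∪ a)*·c)+ — 15 transitions (3 symbol, 12 ε)
  a ∪ c — 6 transitions (2 symbol, 4 ε)
  a·((c ∪ a)*·c)+·(a ∪ c)·a — 26 transitions (7 symbol, 19 ε)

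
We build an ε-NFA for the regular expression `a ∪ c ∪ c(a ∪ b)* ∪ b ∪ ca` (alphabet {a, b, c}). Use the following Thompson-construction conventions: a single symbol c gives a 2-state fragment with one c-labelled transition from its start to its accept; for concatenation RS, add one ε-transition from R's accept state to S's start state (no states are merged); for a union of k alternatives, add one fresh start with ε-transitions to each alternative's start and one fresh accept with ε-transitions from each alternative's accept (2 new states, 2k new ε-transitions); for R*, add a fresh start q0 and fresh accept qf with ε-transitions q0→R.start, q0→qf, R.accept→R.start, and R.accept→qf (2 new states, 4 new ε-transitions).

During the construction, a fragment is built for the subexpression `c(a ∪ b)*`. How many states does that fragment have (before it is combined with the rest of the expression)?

Fragment for `c(a ∪ b)*`:
Each of the 3 symbol leaves contributes a 2-state fragment.
  a ∪ b — 6 states
  (a ∪ b)* — 8 states
  c(a ∪ b)* — 10 states

10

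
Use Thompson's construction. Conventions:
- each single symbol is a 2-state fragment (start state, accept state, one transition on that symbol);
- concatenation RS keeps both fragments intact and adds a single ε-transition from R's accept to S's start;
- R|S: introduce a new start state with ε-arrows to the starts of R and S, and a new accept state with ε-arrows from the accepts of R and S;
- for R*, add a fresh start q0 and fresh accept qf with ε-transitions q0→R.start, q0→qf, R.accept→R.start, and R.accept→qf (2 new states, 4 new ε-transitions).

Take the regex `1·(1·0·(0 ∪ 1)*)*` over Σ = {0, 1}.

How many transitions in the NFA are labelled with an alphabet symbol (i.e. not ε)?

Bottom-up over the parse tree:
Each of the 5 symbol leaves contributes exactly 1 symbol transition.
  0 ∪ 1 : 2 symbol transitions
  (0 ∪ 1)* : 2 symbol transitions
  1·0·(0 ∪ 1)* : 4 symbol transitions
  (1·0·(0 ∪ 1)*)* : 4 symbol transitions
  1·(1·0·(0 ∪ 1)*)* : 5 symbol transitions

5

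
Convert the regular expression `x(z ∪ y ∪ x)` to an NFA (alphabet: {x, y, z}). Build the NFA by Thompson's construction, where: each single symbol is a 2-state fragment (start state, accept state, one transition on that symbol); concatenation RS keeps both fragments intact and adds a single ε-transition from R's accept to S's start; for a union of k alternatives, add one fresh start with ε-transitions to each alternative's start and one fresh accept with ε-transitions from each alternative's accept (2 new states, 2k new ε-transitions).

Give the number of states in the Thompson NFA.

By structural recursion:
Each of the 4 symbol leaves contributes a 2-state fragment.
  z ∪ y ∪ x → 8 states
  x(z ∪ y ∪ x) → 10 states

10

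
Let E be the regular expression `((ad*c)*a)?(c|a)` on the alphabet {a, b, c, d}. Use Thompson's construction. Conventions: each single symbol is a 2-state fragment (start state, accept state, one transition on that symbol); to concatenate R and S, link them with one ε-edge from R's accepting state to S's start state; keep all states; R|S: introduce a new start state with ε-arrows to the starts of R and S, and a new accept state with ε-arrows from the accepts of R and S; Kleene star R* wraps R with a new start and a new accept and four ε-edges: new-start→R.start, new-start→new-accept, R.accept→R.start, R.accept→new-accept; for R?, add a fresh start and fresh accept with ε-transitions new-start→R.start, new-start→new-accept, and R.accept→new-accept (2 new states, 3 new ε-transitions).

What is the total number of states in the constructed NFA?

20

Building bottom-up:
Each of the 6 symbol leaves contributes a 2-state fragment.
  d* — 4 states
  ad*c — 8 states
  (ad*c)* — 10 states
  (ad*c)*a — 12 states
  ((ad*c)*a)? — 14 states
  c|a — 6 states
  ((ad*c)*a)?(c|a) — 20 states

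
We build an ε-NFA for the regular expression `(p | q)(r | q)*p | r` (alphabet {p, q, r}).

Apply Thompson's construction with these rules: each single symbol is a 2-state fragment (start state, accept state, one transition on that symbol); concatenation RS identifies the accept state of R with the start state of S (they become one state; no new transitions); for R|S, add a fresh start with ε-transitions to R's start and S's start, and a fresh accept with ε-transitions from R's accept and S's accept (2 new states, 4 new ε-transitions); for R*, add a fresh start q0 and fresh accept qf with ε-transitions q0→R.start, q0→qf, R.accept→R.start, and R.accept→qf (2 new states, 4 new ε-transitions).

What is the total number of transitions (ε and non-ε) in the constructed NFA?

Building bottom-up:
Each of the 6 symbol leaves contributes 1 transition (1 symbol, 0 ε).
  p | q — 6 transitions (2 symbol, 4 ε)
  r | q — 6 transitions (2 symbol, 4 ε)
  (r | q)* — 10 transitions (2 symbol, 8 ε)
  (p | q)(r | q)*p — 17 transitions (5 symbol, 12 ε)
  (p | q)(r | q)*p | r — 22 transitions (6 symbol, 16 ε)

22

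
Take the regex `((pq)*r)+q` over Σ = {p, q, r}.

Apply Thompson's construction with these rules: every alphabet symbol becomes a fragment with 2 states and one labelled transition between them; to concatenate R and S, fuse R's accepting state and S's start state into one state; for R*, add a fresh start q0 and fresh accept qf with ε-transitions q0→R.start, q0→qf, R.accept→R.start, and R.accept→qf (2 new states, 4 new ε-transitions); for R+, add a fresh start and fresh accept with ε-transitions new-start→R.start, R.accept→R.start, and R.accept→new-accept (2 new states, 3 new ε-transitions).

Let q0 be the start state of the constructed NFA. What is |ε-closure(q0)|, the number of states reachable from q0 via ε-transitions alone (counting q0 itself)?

4

Compute the ε-closure size of each fragment's start state recursively; a symbol fragment's start has no outgoing ε-edge, so its closure is just itself (size 1).
  pq — |closure| equals the left operand's closure size = 1 (its accept is not ε-reachable, so the closure stops there)
  (pq)* — new start has ε-edges to the inner start and to the new accept, so |closure| = 2 + 1 = 3
  (pq)*r — |closure| = 3 + (1−1) = 3 (closure spills across the concat boundary because the left factor accepts ε)
  ((pq)*r)+ — new start ε-reaches only the body's start; the new accept needs a symbol first: |closure| = 1 + 3 = 4
  ((pq)*r)+q — |closure| equals the left operand's closure size = 4 (its accept is not ε-reachable, so the closure stops there)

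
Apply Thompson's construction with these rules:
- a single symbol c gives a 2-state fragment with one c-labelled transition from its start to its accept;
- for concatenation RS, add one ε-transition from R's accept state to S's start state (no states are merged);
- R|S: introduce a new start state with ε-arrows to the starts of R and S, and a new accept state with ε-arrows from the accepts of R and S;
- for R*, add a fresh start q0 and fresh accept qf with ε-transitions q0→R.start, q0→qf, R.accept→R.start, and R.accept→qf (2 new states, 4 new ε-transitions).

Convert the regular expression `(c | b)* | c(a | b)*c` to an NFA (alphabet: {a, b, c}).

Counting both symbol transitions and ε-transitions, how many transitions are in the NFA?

28

Bottom-up over the parse tree:
Each of the 6 symbol leaves contributes 1 transition (1 symbol, 0 ε).
  c | b → 6 transitions (2 symbol, 4 ε)
  (c | b)* → 10 transitions (2 symbol, 8 ε)
  a | b → 6 transitions (2 symbol, 4 ε)
  (a | b)* → 10 transitions (2 symbol, 8 ε)
  c(a | b)*c → 14 transitions (4 symbol, 10 ε)
  (c | b)* | c(a | b)*c → 28 transitions (6 symbol, 22 ε)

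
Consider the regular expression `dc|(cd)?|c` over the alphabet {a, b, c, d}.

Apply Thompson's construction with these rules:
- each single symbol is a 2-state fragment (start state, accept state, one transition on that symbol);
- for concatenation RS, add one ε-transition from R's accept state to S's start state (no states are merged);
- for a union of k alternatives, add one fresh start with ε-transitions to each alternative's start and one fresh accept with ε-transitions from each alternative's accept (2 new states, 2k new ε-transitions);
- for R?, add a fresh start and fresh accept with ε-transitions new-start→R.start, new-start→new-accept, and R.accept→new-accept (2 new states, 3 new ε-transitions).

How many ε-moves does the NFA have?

11

Recursing over subexpressions:
Each of the 5 symbol leaves contributes 0 ε-transitions.
  dc → 1 ε-transition
  cd → 1 ε-transition
  (cd)? → 4 ε-transitions
  dc|(cd)?|c → 11 ε-transitions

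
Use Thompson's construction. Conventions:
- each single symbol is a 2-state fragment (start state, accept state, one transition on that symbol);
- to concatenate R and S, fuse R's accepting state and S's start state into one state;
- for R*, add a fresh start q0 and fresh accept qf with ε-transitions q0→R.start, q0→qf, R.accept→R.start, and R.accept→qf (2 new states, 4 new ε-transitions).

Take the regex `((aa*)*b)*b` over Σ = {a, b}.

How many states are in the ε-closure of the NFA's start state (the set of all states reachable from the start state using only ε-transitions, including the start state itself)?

Work bottom-up. For each fragment F, track |ε-closure(F.start)| and whether F's accept lies in that closure (i.e. whether F accepts ε). A single-symbol fragment has closure size 1 and does not accept ε.
  a* → the star's fresh start ε-reaches both the body's start and the fresh accept: |closure| = 2 + 1 = 3
  aa* → |closure| equals the left operand's closure size = 1 (its accept is not ε-reachable, so the closure stops there)
  (aa*)* → |closure| = 1 (new start) + 1 (body) + 1 (new accept) = 3
  (aa*)*b → the left operand accepts ε, so the closure extends into the next operand (the shared merged state is already counted); |closure| = 3 + (1−1) = 3
  ((aa*)*b)* → the star's fresh start ε-reaches both the body's start and the fresh accept: |closure| = 2 + 3 = 5
  ((aa*)*b)*b → |closure| = 5 + (1−1) = 5 (closure spills across the concat boundary because the left factor accepts ε)

5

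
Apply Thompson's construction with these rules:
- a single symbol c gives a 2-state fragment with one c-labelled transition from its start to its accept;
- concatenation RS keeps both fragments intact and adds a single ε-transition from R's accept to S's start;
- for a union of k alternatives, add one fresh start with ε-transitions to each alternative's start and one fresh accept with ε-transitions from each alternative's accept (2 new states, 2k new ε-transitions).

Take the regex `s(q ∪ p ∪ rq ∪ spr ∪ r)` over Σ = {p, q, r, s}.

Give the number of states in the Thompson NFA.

Bottom-up over the parse tree:
Each of the 9 symbol leaves contributes a 2-state fragment.
  rq → 4 states
  spr → 6 states
  q ∪ p ∪ rq ∪ spr ∪ r → 18 states
  s(q ∪ p ∪ rq ∪ spr ∪ r) → 20 states

20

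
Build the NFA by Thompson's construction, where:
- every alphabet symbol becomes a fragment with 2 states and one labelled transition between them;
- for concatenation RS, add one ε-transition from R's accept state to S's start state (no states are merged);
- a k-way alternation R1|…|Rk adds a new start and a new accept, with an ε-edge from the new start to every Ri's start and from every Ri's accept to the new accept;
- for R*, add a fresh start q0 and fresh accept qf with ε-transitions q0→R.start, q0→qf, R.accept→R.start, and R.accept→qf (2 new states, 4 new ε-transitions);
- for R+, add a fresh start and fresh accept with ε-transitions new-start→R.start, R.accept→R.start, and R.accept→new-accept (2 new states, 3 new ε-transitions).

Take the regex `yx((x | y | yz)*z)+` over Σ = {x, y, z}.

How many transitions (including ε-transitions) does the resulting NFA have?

Recursing over subexpressions:
Each of the 7 symbol leaves contributes 1 transition (1 symbol, 0 ε).
  yz = 3 transitions (2 symbol, 1 ε)
  x | y | yz = 11 transitions (4 symbol, 7 ε)
  (x | y | yz)* = 15 transitions (4 symbol, 11 ε)
  (x | y | yz)*z = 17 transitions (5 symbol, 12 ε)
  ((x | y | yz)*z)+ = 20 transitions (5 symbol, 15 ε)
  yx((x | y | yz)*z)+ = 24 transitions (7 symbol, 17 ε)

24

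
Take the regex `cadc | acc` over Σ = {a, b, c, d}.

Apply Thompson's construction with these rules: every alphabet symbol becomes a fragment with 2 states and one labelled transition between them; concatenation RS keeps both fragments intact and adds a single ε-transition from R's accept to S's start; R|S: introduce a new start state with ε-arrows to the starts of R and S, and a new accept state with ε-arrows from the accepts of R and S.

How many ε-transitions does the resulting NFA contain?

By structural recursion:
Each of the 7 symbol leaves contributes 0 ε-transitions.
  cadc : 3 ε-transitions
  acc : 2 ε-transitions
  cadc | acc : 9 ε-transitions

9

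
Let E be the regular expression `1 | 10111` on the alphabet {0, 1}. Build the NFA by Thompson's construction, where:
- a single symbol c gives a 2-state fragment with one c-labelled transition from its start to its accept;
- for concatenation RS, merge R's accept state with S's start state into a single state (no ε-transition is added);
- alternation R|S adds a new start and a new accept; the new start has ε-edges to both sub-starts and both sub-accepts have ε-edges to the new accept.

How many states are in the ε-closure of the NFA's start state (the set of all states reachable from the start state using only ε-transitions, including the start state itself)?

3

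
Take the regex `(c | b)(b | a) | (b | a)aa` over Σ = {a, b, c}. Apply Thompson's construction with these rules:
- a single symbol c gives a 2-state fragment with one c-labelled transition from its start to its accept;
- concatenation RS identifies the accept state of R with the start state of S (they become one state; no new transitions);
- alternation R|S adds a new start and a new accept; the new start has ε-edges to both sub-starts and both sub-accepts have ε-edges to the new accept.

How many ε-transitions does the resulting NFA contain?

By structural recursion:
Each of the 8 symbol leaves contributes 0 ε-transitions.
  c | b : 4 ε-transitions
  b | a : 4 ε-transitions
  (c | b)(b | a) : 8 ε-transitions
  b | a : 4 ε-transitions
  (b | a)aa : 4 ε-transitions
  (c | b)(b | a) | (b | a)aa : 16 ε-transitions

16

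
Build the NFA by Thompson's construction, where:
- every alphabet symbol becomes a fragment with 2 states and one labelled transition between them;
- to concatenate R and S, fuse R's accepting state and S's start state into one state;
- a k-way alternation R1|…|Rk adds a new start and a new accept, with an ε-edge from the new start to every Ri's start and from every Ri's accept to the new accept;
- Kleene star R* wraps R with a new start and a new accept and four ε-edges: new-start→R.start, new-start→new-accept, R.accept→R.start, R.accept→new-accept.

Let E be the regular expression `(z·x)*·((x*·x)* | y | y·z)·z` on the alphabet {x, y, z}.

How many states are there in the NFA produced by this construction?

19

By structural recursion:
Each of the 8 symbol leaves contributes a 2-state fragment.
  z·x : 3 states
  (z·x)* : 5 states
  x* : 4 states
  x*·x : 5 states
  (x*·x)* : 7 states
  y·z : 3 states
  (x*·x)* | y | y·z : 14 states
  (z·x)*·((x*·x)* | y | y·z)·z : 19 states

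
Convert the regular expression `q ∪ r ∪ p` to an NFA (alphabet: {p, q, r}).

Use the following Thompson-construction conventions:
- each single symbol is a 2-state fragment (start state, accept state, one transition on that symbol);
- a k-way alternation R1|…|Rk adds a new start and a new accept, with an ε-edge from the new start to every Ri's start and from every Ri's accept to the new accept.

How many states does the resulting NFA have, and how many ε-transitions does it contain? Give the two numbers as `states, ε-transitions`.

8, 6

Per subexpression:
Each of the 3 symbol leaves contributes 2 states and 0 ε-transitions.
  q ∪ r ∪ p → 8 states, 6 ε-transitions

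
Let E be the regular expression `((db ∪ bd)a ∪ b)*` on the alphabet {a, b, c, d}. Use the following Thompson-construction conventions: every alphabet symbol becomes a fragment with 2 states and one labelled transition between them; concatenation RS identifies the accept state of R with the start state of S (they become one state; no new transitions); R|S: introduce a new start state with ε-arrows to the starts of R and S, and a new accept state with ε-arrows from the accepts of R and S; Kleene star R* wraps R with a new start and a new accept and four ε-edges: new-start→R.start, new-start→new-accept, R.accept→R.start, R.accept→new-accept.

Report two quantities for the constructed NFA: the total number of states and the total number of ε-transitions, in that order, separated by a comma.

15, 12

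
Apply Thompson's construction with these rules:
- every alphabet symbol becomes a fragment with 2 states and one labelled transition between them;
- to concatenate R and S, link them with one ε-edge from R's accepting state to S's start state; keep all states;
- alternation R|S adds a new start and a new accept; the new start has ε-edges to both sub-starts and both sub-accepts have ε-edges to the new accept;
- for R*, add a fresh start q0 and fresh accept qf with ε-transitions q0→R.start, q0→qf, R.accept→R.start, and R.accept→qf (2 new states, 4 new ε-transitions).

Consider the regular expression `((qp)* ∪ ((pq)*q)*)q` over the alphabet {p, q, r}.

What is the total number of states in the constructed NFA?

Recursing over subexpressions:
Each of the 6 symbol leaves contributes a 2-state fragment.
  qp — 4 states
  (qp)* — 6 states
  pq — 4 states
  (pq)* — 6 states
  (pq)*q — 8 states
  ((pq)*q)* — 10 states
  (qp)* ∪ ((pq)*q)* — 18 states
  ((qp)* ∪ ((pq)*q)*)q — 20 states

20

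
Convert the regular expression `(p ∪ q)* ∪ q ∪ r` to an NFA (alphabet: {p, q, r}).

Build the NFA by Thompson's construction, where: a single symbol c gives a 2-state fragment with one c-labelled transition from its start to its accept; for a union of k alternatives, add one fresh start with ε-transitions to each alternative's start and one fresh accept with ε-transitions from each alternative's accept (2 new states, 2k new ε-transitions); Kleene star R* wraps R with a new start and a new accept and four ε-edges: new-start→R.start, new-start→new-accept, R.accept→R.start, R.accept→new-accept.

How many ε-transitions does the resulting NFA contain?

14

Bottom-up over the parse tree:
Each of the 4 symbol leaves contributes 0 ε-transitions.
  p ∪ q — 4 ε-transitions
  (p ∪ q)* — 8 ε-transitions
  (p ∪ q)* ∪ q ∪ r — 14 ε-transitions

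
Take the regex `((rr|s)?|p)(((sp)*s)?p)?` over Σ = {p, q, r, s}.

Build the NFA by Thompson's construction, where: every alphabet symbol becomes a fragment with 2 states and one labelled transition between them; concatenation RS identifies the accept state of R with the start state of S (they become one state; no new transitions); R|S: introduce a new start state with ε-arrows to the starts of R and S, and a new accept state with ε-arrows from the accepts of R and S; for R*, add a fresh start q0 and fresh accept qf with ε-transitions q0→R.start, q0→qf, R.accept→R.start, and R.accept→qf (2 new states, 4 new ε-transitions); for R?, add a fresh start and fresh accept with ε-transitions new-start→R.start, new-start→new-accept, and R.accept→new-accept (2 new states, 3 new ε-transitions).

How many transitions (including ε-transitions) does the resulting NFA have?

By structural recursion:
Each of the 8 symbol leaves contributes 1 transition (1 symbol, 0 ε).
  rr → 2 transitions (2 symbol, 0 ε)
  rr|s → 7 transitions (3 symbol, 4 ε)
  (rr|s)? → 10 transitions (3 symbol, 7 ε)
  (rr|s)?|p → 15 transitions (4 symbol, 11 ε)
  sp → 2 transitions (2 symbol, 0 ε)
  (sp)* → 6 transitions (2 symbol, 4 ε)
  (sp)*s → 7 transitions (3 symbol, 4 ε)
  ((sp)*s)? → 10 transitions (3 symbol, 7 ε)
  ((sp)*s)?p → 11 transitions (4 symbol, 7 ε)
  (((sp)*s)?p)? → 14 transitions (4 symbol, 10 ε)
  ((rr|s)?|p)(((sp)*s)?p)? → 29 transitions (8 symbol, 21 ε)

29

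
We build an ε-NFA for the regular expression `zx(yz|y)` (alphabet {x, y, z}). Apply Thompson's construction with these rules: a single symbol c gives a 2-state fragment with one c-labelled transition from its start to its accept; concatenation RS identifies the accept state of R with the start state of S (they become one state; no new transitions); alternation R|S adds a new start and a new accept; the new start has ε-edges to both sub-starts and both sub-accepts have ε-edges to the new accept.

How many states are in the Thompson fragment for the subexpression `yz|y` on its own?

7

Fragment for `yz|y`:
Each of the 3 symbol leaves contributes a 2-state fragment.
  yz — 3 states
  yz|y — 7 states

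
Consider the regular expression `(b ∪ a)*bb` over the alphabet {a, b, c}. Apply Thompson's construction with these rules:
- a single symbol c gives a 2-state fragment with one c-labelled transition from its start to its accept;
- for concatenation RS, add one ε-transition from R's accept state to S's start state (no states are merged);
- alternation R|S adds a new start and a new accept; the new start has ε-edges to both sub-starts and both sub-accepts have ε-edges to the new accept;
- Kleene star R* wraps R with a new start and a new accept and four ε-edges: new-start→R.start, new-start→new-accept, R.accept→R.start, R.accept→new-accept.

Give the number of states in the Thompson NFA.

Building bottom-up:
Each of the 4 symbol leaves contributes a 2-state fragment.
  b ∪ a = 6 states
  (b ∪ a)* = 8 states
  (b ∪ a)*bb = 12 states

12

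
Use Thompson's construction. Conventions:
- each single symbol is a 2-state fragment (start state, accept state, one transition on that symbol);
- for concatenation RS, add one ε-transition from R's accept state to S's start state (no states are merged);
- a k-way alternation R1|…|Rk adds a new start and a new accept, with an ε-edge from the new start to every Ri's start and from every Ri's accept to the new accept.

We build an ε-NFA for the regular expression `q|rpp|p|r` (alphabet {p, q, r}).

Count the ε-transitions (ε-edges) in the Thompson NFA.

10

Per subexpression:
Each of the 6 symbol leaves contributes 0 ε-transitions.
  rpp → 2 ε-transitions
  q|rpp|p|r → 10 ε-transitions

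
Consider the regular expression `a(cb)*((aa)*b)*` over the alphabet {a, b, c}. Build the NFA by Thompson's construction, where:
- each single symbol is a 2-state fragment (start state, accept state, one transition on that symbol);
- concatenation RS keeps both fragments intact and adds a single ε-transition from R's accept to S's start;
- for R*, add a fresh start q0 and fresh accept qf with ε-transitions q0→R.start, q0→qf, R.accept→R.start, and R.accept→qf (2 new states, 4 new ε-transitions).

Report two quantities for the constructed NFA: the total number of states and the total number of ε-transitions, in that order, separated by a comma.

Building bottom-up:
Each of the 6 symbol leaves contributes 2 states and 0 ε-transitions.
  cb : 4 states, 1 ε-transition
  (cb)* : 6 states, 5 ε-transitions
  aa : 4 states, 1 ε-transition
  (aa)* : 6 states, 5 ε-transitions
  (aa)*b : 8 states, 6 ε-transitions
  ((aa)*b)* : 10 states, 10 ε-transitions
  a(cb)*((aa)*b)* : 18 states, 17 ε-transitions

18, 17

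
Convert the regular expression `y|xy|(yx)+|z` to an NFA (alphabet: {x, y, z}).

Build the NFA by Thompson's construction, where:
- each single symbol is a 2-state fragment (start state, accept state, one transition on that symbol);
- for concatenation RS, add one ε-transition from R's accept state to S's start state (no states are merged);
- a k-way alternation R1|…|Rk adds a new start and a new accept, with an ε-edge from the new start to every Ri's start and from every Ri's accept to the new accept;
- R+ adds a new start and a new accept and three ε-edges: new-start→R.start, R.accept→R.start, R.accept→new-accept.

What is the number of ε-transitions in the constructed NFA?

By structural recursion:
Each of the 6 symbol leaves contributes 0 ε-transitions.
  xy — 1 ε-transition
  yx — 1 ε-transition
  (yx)+ — 4 ε-transitions
  y|xy|(yx)+|z — 13 ε-transitions

13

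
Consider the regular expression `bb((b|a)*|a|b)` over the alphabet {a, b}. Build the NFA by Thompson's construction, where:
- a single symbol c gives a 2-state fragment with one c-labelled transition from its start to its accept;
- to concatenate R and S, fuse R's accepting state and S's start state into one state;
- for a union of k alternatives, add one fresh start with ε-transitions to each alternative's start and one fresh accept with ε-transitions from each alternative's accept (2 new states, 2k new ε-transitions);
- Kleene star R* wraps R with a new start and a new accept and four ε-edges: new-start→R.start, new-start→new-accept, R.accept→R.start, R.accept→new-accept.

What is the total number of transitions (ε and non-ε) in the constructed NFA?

Bottom-up over the parse tree:
Each of the 6 symbol leaves contributes 1 transition (1 symbol, 0 ε).
  b|a : 6 transitions (2 symbol, 4 ε)
  (b|a)* : 10 transitions (2 symbol, 8 ε)
  (b|a)*|a|b : 18 transitions (4 symbol, 14 ε)
  bb((b|a)*|a|b) : 20 transitions (6 symbol, 14 ε)

20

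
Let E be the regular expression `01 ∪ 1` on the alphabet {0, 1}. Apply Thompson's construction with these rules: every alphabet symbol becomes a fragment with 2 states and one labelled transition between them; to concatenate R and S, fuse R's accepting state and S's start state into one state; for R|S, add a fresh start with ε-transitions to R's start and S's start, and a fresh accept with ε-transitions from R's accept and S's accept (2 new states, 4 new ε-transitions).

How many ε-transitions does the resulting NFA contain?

4

Recursing over subexpressions:
Each of the 3 symbol leaves contributes 0 ε-transitions.
  01 : 0 ε-transitions
  01 ∪ 1 : 4 ε-transitions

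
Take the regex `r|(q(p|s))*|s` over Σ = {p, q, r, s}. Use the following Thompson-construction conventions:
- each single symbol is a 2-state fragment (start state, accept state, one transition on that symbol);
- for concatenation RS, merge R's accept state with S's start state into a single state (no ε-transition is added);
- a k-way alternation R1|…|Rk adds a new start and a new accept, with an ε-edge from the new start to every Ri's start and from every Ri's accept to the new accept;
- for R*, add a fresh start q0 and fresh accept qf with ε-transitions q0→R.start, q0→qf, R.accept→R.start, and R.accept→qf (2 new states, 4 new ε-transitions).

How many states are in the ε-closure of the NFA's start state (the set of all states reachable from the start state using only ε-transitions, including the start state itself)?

7

Work bottom-up. For each fragment F, track |ε-closure(F.start)| and whether F's accept lies in that closure (i.e. whether F accepts ε). A single-symbol fragment has closure size 1 and does not accept ε.
  p|s — |closure| = 1 + 1 + 1 = 3 (the new accept is not ε-reachable since no branch accepts ε)
  q(p|s) — same as the first factor's closure: |closure| = 1
  (q(p|s))* — new start has ε-edges to the inner start and to the new accept, so |closure| = 2 + 1 = 3
  r|(q(p|s))*|s — new start ε-reaches every alternative's start; at least one alternative accepts ε, so the union's new accept is reached too: |closure| = 1 + 1 + 3 + 1 + 1 = 7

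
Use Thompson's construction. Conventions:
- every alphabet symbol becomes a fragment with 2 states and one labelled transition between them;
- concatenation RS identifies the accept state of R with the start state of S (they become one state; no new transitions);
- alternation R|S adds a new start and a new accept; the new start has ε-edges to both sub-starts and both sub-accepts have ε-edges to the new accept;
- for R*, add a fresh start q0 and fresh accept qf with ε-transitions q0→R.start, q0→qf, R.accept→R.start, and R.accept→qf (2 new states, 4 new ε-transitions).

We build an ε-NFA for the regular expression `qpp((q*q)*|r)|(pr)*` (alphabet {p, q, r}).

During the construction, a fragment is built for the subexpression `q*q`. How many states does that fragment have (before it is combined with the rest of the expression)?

Fragment for `q*q`:
Each of the 2 symbol leaves contributes a 2-state fragment.
  q* — 4 states
  q*q — 5 states

5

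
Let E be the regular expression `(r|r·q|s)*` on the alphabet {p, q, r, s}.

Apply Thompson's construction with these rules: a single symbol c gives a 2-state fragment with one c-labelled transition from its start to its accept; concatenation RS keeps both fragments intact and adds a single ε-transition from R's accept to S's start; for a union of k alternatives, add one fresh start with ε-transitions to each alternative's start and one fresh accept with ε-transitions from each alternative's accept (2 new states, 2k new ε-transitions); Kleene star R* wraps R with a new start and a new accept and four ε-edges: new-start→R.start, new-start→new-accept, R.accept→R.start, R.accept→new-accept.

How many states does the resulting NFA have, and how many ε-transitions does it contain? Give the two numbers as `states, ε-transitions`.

Per subexpression:
Each of the 4 symbol leaves contributes 2 states and 0 ε-transitions.
  r·q → 4 states, 1 ε-transition
  r|r·q|s → 10 states, 7 ε-transitions
  (r|r·q|s)* → 12 states, 11 ε-transitions

12, 11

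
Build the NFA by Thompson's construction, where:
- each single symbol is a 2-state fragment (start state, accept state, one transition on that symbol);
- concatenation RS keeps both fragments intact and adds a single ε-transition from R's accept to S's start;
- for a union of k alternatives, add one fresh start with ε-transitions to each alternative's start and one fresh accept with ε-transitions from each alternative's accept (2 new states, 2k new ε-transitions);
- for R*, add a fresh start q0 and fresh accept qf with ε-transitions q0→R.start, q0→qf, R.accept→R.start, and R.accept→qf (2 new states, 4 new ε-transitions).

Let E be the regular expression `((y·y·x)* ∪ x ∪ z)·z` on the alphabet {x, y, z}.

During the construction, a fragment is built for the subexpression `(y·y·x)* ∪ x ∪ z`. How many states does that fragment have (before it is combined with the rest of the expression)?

Fragment for `(y·y·x)* ∪ x ∪ z`:
Each of the 5 symbol leaves contributes a 2-state fragment.
  y·y·x — 6 states
  (y·y·x)* — 8 states
  (y·y·x)* ∪ x ∪ z — 14 states

14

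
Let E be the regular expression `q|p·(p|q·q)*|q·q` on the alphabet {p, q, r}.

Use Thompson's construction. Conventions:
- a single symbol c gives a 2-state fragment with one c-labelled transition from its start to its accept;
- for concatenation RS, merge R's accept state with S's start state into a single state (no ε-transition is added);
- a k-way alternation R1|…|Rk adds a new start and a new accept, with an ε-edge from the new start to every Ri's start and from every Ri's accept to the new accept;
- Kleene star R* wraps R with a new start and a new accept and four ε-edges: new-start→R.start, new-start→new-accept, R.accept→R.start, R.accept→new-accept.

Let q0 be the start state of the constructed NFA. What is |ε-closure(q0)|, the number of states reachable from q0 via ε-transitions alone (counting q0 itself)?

4

Let C(F) = |ε-closure(F.start)| within fragment F, and note whether F accepts ε. Symbol fragments have C = 1 and do not accept ε. Then:
  q·q : same as the first factor's closure: |ε-closure| = 1
  p|q·q : new start ε-reaches every alternative's start; none of them accept ε, so the new accept is not reached: |ε-closure| = 1 + 1 + 1 = 3
  (p|q·q)* : new start has ε-edges to the inner start and to the new accept, so |ε-closure| = 2 + 3 = 5
  p·(p|q·q)* : |ε-closure| equals the left operand's closure size = 1 (its accept is not ε-reachable, so the closure stops there)
  q·q : |ε-closure| equals the left operand's closure size = 1 (its accept is not ε-reachable, so the closure stops there)
  q|p·(p|q·q)*|q·q : |ε-closure| = 1 + 1 + 1 + 1 = 4 (the new accept is not ε-reachable since no branch accepts ε)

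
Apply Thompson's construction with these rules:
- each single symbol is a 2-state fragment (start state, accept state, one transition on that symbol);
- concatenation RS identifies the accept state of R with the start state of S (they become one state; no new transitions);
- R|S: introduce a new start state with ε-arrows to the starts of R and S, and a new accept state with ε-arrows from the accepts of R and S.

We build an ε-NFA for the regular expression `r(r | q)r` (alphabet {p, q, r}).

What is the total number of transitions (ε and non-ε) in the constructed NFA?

Recursing over subexpressions:
Each of the 4 symbol leaves contributes 1 transition (1 symbol, 0 ε).
  r | q → 6 transitions (2 symbol, 4 ε)
  r(r | q)r → 8 transitions (4 symbol, 4 ε)

8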